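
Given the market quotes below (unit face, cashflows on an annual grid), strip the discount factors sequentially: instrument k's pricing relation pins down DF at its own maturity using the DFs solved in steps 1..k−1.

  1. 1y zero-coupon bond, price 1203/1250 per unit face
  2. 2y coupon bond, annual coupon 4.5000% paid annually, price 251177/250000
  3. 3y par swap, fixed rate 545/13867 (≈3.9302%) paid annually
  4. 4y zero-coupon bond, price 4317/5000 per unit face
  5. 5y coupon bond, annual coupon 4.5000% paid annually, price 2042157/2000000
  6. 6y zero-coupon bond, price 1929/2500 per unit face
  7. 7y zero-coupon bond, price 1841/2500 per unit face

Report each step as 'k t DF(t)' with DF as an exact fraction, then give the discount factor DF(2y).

1 1 1203/1250
2 2 23/25
3 3 891/1000
4 4 4317/5000
5 5 1641/2000
6 6 1929/2500
7 7 1841/2500
DF(2y) = 23/25 ≈ 0.920000

step 1 [1y] zero: DF = P = 1203/1250 ≈ 0.962400
step 2 [2y] bond c/1=9/200: DF=(251177/250000 − 9/200·(0.962400))/(1+9/200) = 23/25 ≈ 0.920000
step 3 [3y] swap r/1=545/13867: DF=(1 − 545/13867·(0.962400+0.920000))/(1+545/13867) = 891/1000 ≈ 0.891000
step 4 [4y] zero: DF = P = 4317/5000 ≈ 0.863400
step 5 [5y] bond c/1=9/200: DF=(2042157/2000000 − 9/200·(0.962400+0.920000+0.891000+0.863400))/(1+9/200) = 1641/2000 ≈ 0.820500
step 6 [6y] zero: DF = P = 1929/2500 ≈ 0.771600
step 7 [7y] zero: DF = P = 1841/2500 ≈ 0.736400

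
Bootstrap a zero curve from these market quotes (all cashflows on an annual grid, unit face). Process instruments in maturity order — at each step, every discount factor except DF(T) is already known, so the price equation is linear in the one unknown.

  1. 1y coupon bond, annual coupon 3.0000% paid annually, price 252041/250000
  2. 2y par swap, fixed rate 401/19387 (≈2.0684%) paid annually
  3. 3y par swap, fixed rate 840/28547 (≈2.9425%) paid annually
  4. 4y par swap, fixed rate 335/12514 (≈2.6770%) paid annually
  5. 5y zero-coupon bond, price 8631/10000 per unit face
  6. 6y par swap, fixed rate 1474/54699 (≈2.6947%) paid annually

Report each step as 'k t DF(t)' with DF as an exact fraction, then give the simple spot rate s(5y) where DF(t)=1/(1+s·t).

1 1 2447/2500
2 2 9599/10000
3 3 229/250
4 4 1799/2000
5 5 8631/10000
6 6 4263/5000
s(5y) = (1/(8631/10000) − 1)/(5) = 1369/43155 ≈ 3.1723%

step 1 [1y] bond c/1=3/100: DF=(252041/250000 − 3/100·(0))/(1+3/100) = 2447/2500 ≈ 0.978800
step 2 [2y] swap r/1=401/19387: DF=(1 − 401/19387·(0.978800))/(1+401/19387) = 9599/10000 ≈ 0.959900
step 3 [3y] swap r/1=840/28547: DF=(1 − 840/28547·(0.978800+0.959900))/(1+840/28547) = 229/250 ≈ 0.916000
step 4 [4y] swap r/1=335/12514: DF=(1 − 335/12514·(0.978800+0.959900+0.916000))/(1+335/12514) = 1799/2000 ≈ 0.899500
step 5 [5y] zero: DF = P = 8631/10000 ≈ 0.863100
step 6 [6y] swap r/1=1474/54699: DF=(1 − 1474/54699·(0.978800+0.959900+0.916000+0.899500+0.863100))/(1+1474/54699) = 4263/5000 ≈ 0.852600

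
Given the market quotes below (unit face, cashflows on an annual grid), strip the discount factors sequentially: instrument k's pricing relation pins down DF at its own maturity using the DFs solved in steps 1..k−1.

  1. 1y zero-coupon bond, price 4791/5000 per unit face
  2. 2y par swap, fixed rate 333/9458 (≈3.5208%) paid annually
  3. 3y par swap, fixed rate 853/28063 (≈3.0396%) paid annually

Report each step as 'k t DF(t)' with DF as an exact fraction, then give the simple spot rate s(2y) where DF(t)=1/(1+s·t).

1 1 4791/5000
2 2 4667/5000
3 3 9147/10000
s(2y) = (1/(4667/5000) − 1)/(2) = 333/9334 ≈ 3.5676%

step 1 [1y] zero: DF = P = 4791/5000 ≈ 0.958200
step 2 [2y] swap r/1=333/9458: DF=(1 − 333/9458·(0.958200))/(1+333/9458) = 4667/5000 ≈ 0.933400
step 3 [3y] swap r/1=853/28063: DF=(1 − 853/28063·(0.958200+0.933400))/(1+853/28063) = 9147/10000 ≈ 0.914700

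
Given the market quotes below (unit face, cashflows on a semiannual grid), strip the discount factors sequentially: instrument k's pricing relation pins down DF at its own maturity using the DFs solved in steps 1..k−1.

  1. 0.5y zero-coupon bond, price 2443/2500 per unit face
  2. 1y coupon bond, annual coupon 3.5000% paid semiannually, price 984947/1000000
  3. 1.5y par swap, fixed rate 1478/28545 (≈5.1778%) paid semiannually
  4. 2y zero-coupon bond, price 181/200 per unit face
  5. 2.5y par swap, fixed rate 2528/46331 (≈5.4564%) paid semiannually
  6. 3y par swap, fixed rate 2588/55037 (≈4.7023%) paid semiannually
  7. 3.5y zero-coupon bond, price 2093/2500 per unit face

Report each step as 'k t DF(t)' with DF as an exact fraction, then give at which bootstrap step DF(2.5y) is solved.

1 1/2 2443/2500
2 1 1189/1250
3 3/2 9261/10000
4 2 181/200
5 5/2 546/625
6 3 4353/5000
7 7/2 2093/2500
DF(2.5y) is solved at step 5

step 1 [0.5y] zero: DF = P = 2443/2500 ≈ 0.977200
step 2 [1y] bond c/2=7/400: DF=(984947/1000000 − 7/400·(0.977200))/(1+7/400) = 1189/1250 ≈ 0.951200
step 3 [1.5y] swap r/2=739/28545: DF=(1 − 739/28545·(0.977200+0.951200))/(1+739/28545) = 9261/10000 ≈ 0.926100
step 4 [2y] zero: DF = P = 181/200 ≈ 0.905000
step 5 [2.5y] swap r/2=1264/46331: DF=(1 − 1264/46331·(0.977200+0.951200+0.926100+0.905000))/(1+1264/46331) = 546/625 ≈ 0.873600
step 6 [3y] swap r/2=1294/55037: DF=(1 − 1294/55037·(0.977200+0.951200+0.926100+0.905000+0.873600))/(1+1294/55037) = 4353/5000 ≈ 0.870600
step 7 [3.5y] zero: DF = P = 2093/2500 ≈ 0.837200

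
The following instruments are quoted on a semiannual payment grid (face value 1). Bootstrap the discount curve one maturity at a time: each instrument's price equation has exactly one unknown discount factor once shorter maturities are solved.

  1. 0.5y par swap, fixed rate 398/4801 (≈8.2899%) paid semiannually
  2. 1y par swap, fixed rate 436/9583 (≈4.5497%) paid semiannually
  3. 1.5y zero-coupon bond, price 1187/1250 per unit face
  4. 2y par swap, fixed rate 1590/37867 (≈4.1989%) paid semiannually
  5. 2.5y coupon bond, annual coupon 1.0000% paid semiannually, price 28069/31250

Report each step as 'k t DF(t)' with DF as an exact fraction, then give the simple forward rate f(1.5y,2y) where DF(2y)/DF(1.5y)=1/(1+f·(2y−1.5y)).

step 1 [0.5y] swap r/2=199/4801: DF=(1 − 199/4801·(0))/(1+199/4801) = 4801/5000 ≈ 0.960200
step 2 [1y] swap r/2=218/9583: DF=(1 − 218/9583·(0.960200))/(1+218/9583) = 2391/2500 ≈ 0.956400
step 3 [1.5y] zero: DF = P = 1187/1250 ≈ 0.949600
step 4 [2y] swap r/2=795/37867: DF=(1 − 795/37867·(0.960200+0.956400+0.949600))/(1+795/37867) = 1841/2000 ≈ 0.920500
step 5 [2.5y] bond c/2=1/200: DF=(28069/31250 − 1/200·(0.960200+0.956400+0.949600+0.920500))/(1+1/200) = 8749/10000 ≈ 0.874900

1 1/2 4801/5000
2 1 2391/2500
3 3/2 1187/1250
4 2 1841/2000
5 5/2 8749/10000
f(1.5y,2y) = ((1187/1250)/(1841/2000) − 1)/(1/2) = 582/9205 ≈ 6.3227%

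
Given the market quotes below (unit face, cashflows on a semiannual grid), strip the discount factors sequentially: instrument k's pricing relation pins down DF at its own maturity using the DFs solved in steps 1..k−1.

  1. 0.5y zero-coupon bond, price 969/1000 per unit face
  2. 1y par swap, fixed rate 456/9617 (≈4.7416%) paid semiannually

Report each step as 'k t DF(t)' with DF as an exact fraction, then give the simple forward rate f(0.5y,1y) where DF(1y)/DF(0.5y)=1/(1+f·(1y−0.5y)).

step 1 [0.5y] zero: DF = P = 969/1000 ≈ 0.969000
step 2 [1y] swap r/2=228/9617: DF=(1 − 228/9617·(0.969000))/(1+228/9617) = 1193/1250 ≈ 0.954400

1 1/2 969/1000
2 1 1193/1250
f(0.5y,1y) = ((969/1000)/(1193/1250) − 1)/(1/2) = 73/2386 ≈ 3.0595%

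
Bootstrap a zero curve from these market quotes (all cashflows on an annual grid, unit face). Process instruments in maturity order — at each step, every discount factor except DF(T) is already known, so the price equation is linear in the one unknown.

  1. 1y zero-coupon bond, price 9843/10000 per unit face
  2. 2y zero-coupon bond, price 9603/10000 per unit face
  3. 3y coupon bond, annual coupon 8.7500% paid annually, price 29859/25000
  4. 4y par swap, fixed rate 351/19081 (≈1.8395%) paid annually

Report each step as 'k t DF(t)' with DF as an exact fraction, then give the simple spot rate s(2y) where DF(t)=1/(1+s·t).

step 1 [1y] zero: DF = P = 9843/10000 ≈ 0.984300
step 2 [2y] zero: DF = P = 9603/10000 ≈ 0.960300
step 3 [3y] bond c/1=7/80: DF=(29859/25000 − 7/80·(0.984300+0.960300))/(1+7/80) = 4709/5000 ≈ 0.941800
step 4 [4y] swap r/1=351/19081: DF=(1 − 351/19081·(0.984300+0.960300+0.941800))/(1+351/19081) = 4649/5000 ≈ 0.929800

1 1 9843/10000
2 2 9603/10000
3 3 4709/5000
4 4 4649/5000
s(2y) = (1/(9603/10000) − 1)/(2) = 397/19206 ≈ 2.0671%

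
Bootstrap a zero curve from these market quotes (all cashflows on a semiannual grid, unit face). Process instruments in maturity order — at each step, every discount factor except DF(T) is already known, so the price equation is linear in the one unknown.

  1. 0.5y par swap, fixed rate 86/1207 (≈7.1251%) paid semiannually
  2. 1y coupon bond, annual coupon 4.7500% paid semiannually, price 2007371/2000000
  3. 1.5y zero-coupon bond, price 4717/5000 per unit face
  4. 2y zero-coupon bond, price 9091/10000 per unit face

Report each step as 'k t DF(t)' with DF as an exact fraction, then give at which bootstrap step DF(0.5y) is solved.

step 1 [0.5y] swap r/2=43/1207: DF=(1 − 43/1207·(0))/(1+43/1207) = 1207/1250 ≈ 0.965600
step 2 [1y] bond c/2=19/800: DF=(2007371/2000000 − 19/800·(0.965600))/(1+19/800) = 479/500 ≈ 0.958000
step 3 [1.5y] zero: DF = P = 4717/5000 ≈ 0.943400
step 4 [2y] zero: DF = P = 9091/10000 ≈ 0.909100

1 1/2 1207/1250
2 1 479/500
3 3/2 4717/5000
4 2 9091/10000
DF(0.5y) is solved at step 1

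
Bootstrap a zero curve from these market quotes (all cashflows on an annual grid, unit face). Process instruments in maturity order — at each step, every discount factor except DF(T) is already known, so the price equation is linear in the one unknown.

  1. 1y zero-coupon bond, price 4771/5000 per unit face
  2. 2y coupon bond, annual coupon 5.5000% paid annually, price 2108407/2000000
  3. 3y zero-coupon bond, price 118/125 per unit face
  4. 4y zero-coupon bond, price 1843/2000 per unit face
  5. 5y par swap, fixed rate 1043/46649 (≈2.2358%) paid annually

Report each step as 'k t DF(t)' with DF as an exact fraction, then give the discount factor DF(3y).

step 1 [1y] zero: DF = P = 4771/5000 ≈ 0.954200
step 2 [2y] bond c/1=11/200: DF=(2108407/2000000 − 11/200·(0.954200))/(1+11/200) = 1899/2000 ≈ 0.949500
step 3 [3y] zero: DF = P = 118/125 ≈ 0.944000
step 4 [4y] zero: DF = P = 1843/2000 ≈ 0.921500
step 5 [5y] swap r/1=1043/46649: DF=(1 − 1043/46649·(0.954200+0.949500+0.944000+0.921500))/(1+1043/46649) = 8957/10000 ≈ 0.895700

1 1 4771/5000
2 2 1899/2000
3 3 118/125
4 4 1843/2000
5 5 8957/10000
DF(3y) = 118/125 ≈ 0.944000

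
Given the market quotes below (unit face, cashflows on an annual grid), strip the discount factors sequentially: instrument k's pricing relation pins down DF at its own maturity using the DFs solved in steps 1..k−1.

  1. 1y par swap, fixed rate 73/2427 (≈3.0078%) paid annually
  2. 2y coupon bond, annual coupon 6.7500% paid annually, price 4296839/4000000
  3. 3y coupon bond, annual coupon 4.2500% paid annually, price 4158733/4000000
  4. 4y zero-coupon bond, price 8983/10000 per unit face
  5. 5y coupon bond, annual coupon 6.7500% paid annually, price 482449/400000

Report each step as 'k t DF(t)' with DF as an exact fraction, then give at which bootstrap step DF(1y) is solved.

step 1 [1y] swap r/1=73/2427: DF=(1 − 73/2427·(0))/(1+73/2427) = 2427/2500 ≈ 0.970800
step 2 [2y] bond c/1=27/400: DF=(4296839/4000000 − 27/400·(0.970800))/(1+27/400) = 9449/10000 ≈ 0.944900
step 3 [3y] bond c/1=17/400: DF=(4158733/4000000 − 17/400·(0.970800+0.944900))/(1+17/400) = 1149/1250 ≈ 0.919200
step 4 [4y] zero: DF = P = 8983/10000 ≈ 0.898300
step 5 [5y] bond c/1=27/400: DF=(482449/400000 − 27/400·(0.970800+0.944900+0.919200+0.898300))/(1+27/400) = 4469/5000 ≈ 0.893800

1 1 2427/2500
2 2 9449/10000
3 3 1149/1250
4 4 8983/10000
5 5 4469/5000
DF(1y) is solved at step 1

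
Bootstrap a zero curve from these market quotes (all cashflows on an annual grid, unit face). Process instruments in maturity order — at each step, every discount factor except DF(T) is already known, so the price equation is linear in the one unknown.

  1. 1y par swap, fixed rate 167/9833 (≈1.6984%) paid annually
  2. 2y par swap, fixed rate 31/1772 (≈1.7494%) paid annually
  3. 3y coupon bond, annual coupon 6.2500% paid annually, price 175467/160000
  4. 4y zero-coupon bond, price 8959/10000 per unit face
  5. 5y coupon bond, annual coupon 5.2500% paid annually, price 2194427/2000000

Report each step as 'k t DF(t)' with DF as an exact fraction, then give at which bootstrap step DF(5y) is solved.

1 1 9833/10000
2 2 9659/10000
3 3 367/400
4 4 8959/10000
5 5 2137/2500
DF(5y) is solved at step 5

step 1 [1y] swap r/1=167/9833: DF=(1 − 167/9833·(0))/(1+167/9833) = 9833/10000 ≈ 0.983300
step 2 [2y] swap r/1=31/1772: DF=(1 − 31/1772·(0.983300))/(1+31/1772) = 9659/10000 ≈ 0.965900
step 3 [3y] bond c/1=1/16: DF=(175467/160000 − 1/16·(0.983300+0.965900))/(1+1/16) = 367/400 ≈ 0.917500
step 4 [4y] zero: DF = P = 8959/10000 ≈ 0.895900
step 5 [5y] bond c/1=21/400: DF=(2194427/2000000 − 21/400·(0.983300+0.965900+0.917500+0.895900))/(1+21/400) = 2137/2500 ≈ 0.854800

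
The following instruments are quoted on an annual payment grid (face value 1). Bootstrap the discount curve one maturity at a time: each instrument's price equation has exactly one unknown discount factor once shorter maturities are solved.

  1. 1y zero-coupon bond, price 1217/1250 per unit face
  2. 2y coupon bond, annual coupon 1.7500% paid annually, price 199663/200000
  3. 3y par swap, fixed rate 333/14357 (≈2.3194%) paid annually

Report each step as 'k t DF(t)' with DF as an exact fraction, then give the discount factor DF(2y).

step 1 [1y] zero: DF = P = 1217/1250 ≈ 0.973600
step 2 [2y] bond c/1=7/400: DF=(199663/200000 − 7/400·(0.973600))/(1+7/400) = 2411/2500 ≈ 0.964400
step 3 [3y] swap r/1=333/14357: DF=(1 − 333/14357·(0.973600+0.964400))/(1+333/14357) = 4667/5000 ≈ 0.933400

1 1 1217/1250
2 2 2411/2500
3 3 4667/5000
DF(2y) = 2411/2500 ≈ 0.964400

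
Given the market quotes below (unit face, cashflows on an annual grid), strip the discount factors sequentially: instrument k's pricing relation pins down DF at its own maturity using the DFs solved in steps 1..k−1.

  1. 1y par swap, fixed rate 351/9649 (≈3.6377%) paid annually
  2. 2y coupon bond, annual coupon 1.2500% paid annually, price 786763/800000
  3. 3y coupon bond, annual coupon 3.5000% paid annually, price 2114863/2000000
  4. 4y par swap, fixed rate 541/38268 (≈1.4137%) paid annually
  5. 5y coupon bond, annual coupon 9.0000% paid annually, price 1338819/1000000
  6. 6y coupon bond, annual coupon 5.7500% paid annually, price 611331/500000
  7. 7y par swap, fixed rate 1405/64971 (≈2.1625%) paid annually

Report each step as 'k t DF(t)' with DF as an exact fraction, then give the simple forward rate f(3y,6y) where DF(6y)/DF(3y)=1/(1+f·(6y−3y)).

1 1 9649/10000
2 2 4797/5000
3 3 4783/5000
4 4 9459/10000
5 5 9123/10000
6 6 1797/2000
7 7 1719/2000
f(3y,6y) = ((4783/5000)/(1797/2000) − 1)/(3) = 581/26955 ≈ 2.1554%

step 1 [1y] swap r/1=351/9649: DF=(1 − 351/9649·(0))/(1+351/9649) = 9649/10000 ≈ 0.964900
step 2 [2y] bond c/1=1/80: DF=(786763/800000 − 1/80·(0.964900))/(1+1/80) = 4797/5000 ≈ 0.959400
step 3 [3y] bond c/1=7/200: DF=(2114863/2000000 − 7/200·(0.964900+0.959400))/(1+7/200) = 4783/5000 ≈ 0.956600
step 4 [4y] swap r/1=541/38268: DF=(1 − 541/38268·(0.964900+0.959400+0.956600))/(1+541/38268) = 9459/10000 ≈ 0.945900
step 5 [5y] bond c/1=9/100: DF=(1338819/1000000 − 9/100·(0.964900+0.959400+0.956600+0.945900))/(1+9/100) = 9123/10000 ≈ 0.912300
step 6 [6y] bond c/1=23/400: DF=(611331/500000 − 23/400·(0.964900+0.959400+0.956600+0.945900+0.912300))/(1+23/400) = 1797/2000 ≈ 0.898500
step 7 [7y] swap r/1=1405/64971: DF=(1 − 1405/64971·(0.964900+0.959400+0.956600+0.945900+0.912300+0.898500))/(1+1405/64971) = 1719/2000 ≈ 0.859500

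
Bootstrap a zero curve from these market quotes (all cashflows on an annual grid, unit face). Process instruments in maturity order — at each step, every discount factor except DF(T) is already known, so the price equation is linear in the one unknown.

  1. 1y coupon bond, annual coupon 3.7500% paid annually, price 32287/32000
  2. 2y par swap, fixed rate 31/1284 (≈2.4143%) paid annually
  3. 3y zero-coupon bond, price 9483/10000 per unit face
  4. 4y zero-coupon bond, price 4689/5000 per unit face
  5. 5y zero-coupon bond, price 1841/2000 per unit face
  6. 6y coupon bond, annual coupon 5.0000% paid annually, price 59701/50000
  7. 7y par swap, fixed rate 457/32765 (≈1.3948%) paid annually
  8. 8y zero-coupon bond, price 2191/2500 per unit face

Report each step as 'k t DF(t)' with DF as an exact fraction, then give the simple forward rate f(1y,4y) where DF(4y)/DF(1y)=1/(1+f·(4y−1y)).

1 1 389/400
2 2 1907/2000
3 3 9483/10000
4 4 4689/5000
5 5 1841/2000
6 6 4559/5000
7 7 4543/5000
8 8 2191/2500
f(1y,4y) = ((389/400)/(4689/5000) − 1)/(3) = 347/28134 ≈ 1.2334%

step 1 [1y] bond c/1=3/80: DF=(32287/32000 − 3/80·(0))/(1+3/80) = 389/400 ≈ 0.972500
step 2 [2y] swap r/1=31/1284: DF=(1 − 31/1284·(0.972500))/(1+31/1284) = 1907/2000 ≈ 0.953500
step 3 [3y] zero: DF = P = 9483/10000 ≈ 0.948300
step 4 [4y] zero: DF = P = 4689/5000 ≈ 0.937800
step 5 [5y] zero: DF = P = 1841/2000 ≈ 0.920500
step 6 [6y] bond c/1=1/20: DF=(59701/50000 − 1/20·(0.972500+0.953500+0.948300+0.937800+0.920500))/(1+1/20) = 4559/5000 ≈ 0.911800
step 7 [7y] swap r/1=457/32765: DF=(1 − 457/32765·(0.972500+0.953500+0.948300+0.937800+0.920500+0.911800))/(1+457/32765) = 4543/5000 ≈ 0.908600
step 8 [8y] zero: DF = P = 2191/2500 ≈ 0.876400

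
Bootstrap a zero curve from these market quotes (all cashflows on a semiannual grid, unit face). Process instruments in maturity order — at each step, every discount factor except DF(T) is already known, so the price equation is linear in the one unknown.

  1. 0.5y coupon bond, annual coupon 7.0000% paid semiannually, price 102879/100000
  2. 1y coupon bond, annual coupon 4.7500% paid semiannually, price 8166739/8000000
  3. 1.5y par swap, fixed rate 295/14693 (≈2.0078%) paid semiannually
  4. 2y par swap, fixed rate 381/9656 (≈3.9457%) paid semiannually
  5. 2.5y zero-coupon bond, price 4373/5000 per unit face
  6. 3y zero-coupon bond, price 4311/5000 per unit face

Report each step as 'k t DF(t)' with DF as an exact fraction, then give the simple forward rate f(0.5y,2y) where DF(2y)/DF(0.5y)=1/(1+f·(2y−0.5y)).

1 1/2 497/500
2 1 9741/10000
3 3/2 1941/2000
4 2 4619/5000
5 5/2 4373/5000
6 3 4311/5000
f(0.5y,2y) = ((497/500)/(4619/5000) − 1)/(3/2) = 234/4619 ≈ 5.0660%

step 1 [0.5y] bond c/2=7/200: DF=(102879/100000 − 7/200·(0))/(1+7/200) = 497/500 ≈ 0.994000
step 2 [1y] bond c/2=19/800: DF=(8166739/8000000 − 19/800·(0.994000))/(1+19/800) = 9741/10000 ≈ 0.974100
step 3 [1.5y] swap r/2=295/29386: DF=(1 − 295/29386·(0.994000+0.974100))/(1+295/29386) = 1941/2000 ≈ 0.970500
step 4 [2y] swap r/2=381/19312: DF=(1 − 381/19312·(0.994000+0.974100+0.970500))/(1+381/19312) = 4619/5000 ≈ 0.923800
step 5 [2.5y] zero: DF = P = 4373/5000 ≈ 0.874600
step 6 [3y] zero: DF = P = 4311/5000 ≈ 0.862200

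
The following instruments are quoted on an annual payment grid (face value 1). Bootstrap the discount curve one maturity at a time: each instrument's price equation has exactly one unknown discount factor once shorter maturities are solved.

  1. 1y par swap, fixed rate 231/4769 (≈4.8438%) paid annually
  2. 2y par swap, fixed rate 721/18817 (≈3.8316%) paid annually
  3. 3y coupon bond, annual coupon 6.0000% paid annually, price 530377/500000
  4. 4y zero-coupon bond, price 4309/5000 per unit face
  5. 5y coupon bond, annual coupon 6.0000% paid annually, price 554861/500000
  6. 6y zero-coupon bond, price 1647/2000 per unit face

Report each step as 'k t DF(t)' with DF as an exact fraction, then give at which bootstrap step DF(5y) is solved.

1 1 4769/5000
2 2 9279/10000
3 3 4471/5000
4 4 4309/5000
5 5 841/1000
6 6 1647/2000
DF(5y) is solved at step 5

step 1 [1y] swap r/1=231/4769: DF=(1 − 231/4769·(0))/(1+231/4769) = 4769/5000 ≈ 0.953800
step 2 [2y] swap r/1=721/18817: DF=(1 − 721/18817·(0.953800))/(1+721/18817) = 9279/10000 ≈ 0.927900
step 3 [3y] bond c/1=3/50: DF=(530377/500000 − 3/50·(0.953800+0.927900))/(1+3/50) = 4471/5000 ≈ 0.894200
step 4 [4y] zero: DF = P = 4309/5000 ≈ 0.861800
step 5 [5y] bond c/1=3/50: DF=(554861/500000 − 3/50·(0.953800+0.927900+0.894200+0.861800))/(1+3/50) = 841/1000 ≈ 0.841000
step 6 [6y] zero: DF = P = 1647/2000 ≈ 0.823500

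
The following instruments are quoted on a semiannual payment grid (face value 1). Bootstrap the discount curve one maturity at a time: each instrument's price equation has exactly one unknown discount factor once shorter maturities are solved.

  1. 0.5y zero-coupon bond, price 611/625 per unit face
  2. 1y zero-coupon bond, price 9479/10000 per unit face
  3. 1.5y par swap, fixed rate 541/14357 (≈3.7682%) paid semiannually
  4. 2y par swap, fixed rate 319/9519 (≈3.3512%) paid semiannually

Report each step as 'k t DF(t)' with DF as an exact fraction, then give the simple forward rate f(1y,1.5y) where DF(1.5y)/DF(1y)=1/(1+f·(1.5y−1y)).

step 1 [0.5y] zero: DF = P = 611/625 ≈ 0.977600
step 2 [1y] zero: DF = P = 9479/10000 ≈ 0.947900
step 3 [1.5y] swap r/2=541/28714: DF=(1 − 541/28714·(0.977600+0.947900))/(1+541/28714) = 9459/10000 ≈ 0.945900
step 4 [2y] swap r/2=319/19038: DF=(1 − 319/19038·(0.977600+0.947900+0.945900))/(1+319/19038) = 4681/5000 ≈ 0.936200

1 1/2 611/625
2 1 9479/10000
3 3/2 9459/10000
4 2 4681/5000
f(1y,1.5y) = ((9479/10000)/(9459/10000) − 1)/(1/2) = 40/9459 ≈ 0.4229%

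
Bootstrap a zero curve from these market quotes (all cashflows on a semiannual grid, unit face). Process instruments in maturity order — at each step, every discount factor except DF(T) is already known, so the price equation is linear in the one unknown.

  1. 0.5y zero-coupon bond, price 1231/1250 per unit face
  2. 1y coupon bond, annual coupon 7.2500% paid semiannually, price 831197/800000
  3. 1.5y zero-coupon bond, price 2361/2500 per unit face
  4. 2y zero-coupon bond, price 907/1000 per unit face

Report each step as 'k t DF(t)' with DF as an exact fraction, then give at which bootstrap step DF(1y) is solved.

step 1 [0.5y] zero: DF = P = 1231/1250 ≈ 0.984800
step 2 [1y] bond c/2=29/800: DF=(831197/800000 − 29/800·(0.984800))/(1+29/800) = 4841/5000 ≈ 0.968200
step 3 [1.5y] zero: DF = P = 2361/2500 ≈ 0.944400
step 4 [2y] zero: DF = P = 907/1000 ≈ 0.907000

1 1/2 1231/1250
2 1 4841/5000
3 3/2 2361/2500
4 2 907/1000
DF(1y) is solved at step 2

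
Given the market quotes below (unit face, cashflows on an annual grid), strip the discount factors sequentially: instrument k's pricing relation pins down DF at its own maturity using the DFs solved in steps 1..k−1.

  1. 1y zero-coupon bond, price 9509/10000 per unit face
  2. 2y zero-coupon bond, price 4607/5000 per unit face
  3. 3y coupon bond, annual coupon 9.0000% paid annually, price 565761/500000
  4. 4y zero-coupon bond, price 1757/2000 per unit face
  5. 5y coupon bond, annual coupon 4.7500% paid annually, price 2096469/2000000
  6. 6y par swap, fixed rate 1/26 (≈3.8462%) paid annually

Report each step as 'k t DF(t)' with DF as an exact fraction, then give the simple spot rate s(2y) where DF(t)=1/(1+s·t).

1 1 9509/10000
2 2 4607/5000
3 3 1767/2000
4 4 1757/2000
5 5 8359/10000
6 6 3987/5000
s(2y) = (1/(4607/5000) − 1)/(2) = 393/9214 ≈ 4.2652%

step 1 [1y] zero: DF = P = 9509/10000 ≈ 0.950900
step 2 [2y] zero: DF = P = 4607/5000 ≈ 0.921400
step 3 [3y] bond c/1=9/100: DF=(565761/500000 − 9/100·(0.950900+0.921400))/(1+9/100) = 1767/2000 ≈ 0.883500
step 4 [4y] zero: DF = P = 1757/2000 ≈ 0.878500
step 5 [5y] bond c/1=19/400: DF=(2096469/2000000 − 19/400·(0.950900+0.921400+0.883500+0.878500))/(1+19/400) = 8359/10000 ≈ 0.835900
step 6 [6y] swap r/1=1/26: DF=(1 − 1/26·(0.950900+0.921400+0.883500+0.878500+0.835900))/(1+1/26) = 3987/5000 ≈ 0.797400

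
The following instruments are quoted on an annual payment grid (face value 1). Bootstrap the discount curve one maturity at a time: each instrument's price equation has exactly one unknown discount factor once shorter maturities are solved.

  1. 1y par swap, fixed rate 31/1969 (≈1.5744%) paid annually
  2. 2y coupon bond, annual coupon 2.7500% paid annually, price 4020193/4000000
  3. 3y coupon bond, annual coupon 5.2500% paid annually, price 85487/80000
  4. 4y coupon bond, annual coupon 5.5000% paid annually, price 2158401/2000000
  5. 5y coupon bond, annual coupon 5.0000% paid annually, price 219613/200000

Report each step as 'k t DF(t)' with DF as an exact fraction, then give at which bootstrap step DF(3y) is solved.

step 1 [1y] swap r/1=31/1969: DF=(1 − 31/1969·(0))/(1+31/1969) = 1969/2000 ≈ 0.984500
step 2 [2y] bond c/1=11/400: DF=(4020193/4000000 − 11/400·(0.984500))/(1+11/400) = 4759/5000 ≈ 0.951800
step 3 [3y] bond c/1=21/400: DF=(85487/80000 − 21/400·(0.984500+0.951800))/(1+21/400) = 9187/10000 ≈ 0.918700
step 4 [4y] bond c/1=11/200: DF=(2158401/2000000 − 11/200·(0.984500+0.951800+0.918700))/(1+11/200) = 8741/10000 ≈ 0.874100
step 5 [5y] bond c/1=1/20: DF=(219613/200000 − 1/20·(0.984500+0.951800+0.918700+0.874100))/(1+1/20) = 4341/5000 ≈ 0.868200

1 1 1969/2000
2 2 4759/5000
3 3 9187/10000
4 4 8741/10000
5 5 4341/5000
DF(3y) is solved at step 3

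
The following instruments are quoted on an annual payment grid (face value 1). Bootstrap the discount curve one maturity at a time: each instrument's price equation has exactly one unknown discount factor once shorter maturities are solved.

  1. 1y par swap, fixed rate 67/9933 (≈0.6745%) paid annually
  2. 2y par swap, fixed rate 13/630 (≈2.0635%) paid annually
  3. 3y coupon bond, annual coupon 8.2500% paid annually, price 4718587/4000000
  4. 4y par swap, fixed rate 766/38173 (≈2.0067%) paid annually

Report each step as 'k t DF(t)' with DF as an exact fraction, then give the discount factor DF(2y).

1 1 9933/10000
2 2 9597/10000
3 3 9409/10000
4 4 4617/5000
DF(2y) = 9597/10000 ≈ 0.959700

step 1 [1y] swap r/1=67/9933: DF=(1 − 67/9933·(0))/(1+67/9933) = 9933/10000 ≈ 0.993300
step 2 [2y] swap r/1=13/630: DF=(1 − 13/630·(0.993300))/(1+13/630) = 9597/10000 ≈ 0.959700
step 3 [3y] bond c/1=33/400: DF=(4718587/4000000 − 33/400·(0.993300+0.959700))/(1+33/400) = 9409/10000 ≈ 0.940900
step 4 [4y] swap r/1=766/38173: DF=(1 − 766/38173·(0.993300+0.959700+0.940900))/(1+766/38173) = 4617/5000 ≈ 0.923400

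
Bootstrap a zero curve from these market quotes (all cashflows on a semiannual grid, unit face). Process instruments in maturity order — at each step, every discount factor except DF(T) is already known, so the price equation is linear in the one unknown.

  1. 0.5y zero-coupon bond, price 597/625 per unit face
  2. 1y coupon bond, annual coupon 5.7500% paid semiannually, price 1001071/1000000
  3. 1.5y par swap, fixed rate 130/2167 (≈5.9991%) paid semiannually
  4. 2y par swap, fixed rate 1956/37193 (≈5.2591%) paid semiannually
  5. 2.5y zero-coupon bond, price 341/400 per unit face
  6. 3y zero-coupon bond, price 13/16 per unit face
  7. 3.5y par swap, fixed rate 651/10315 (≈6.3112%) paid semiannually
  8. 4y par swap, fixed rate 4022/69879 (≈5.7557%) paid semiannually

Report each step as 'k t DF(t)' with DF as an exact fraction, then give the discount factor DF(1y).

step 1 [0.5y] zero: DF = P = 597/625 ≈ 0.955200
step 2 [1y] bond c/2=23/800: DF=(1001071/1000000 − 23/800·(0.955200))/(1+23/800) = 1183/1250 ≈ 0.946400
step 3 [1.5y] swap r/2=65/2167: DF=(1 − 65/2167·(0.955200+0.946400))/(1+65/2167) = 1831/2000 ≈ 0.915500
step 4 [2y] swap r/2=978/37193: DF=(1 − 978/37193·(0.955200+0.946400+0.915500))/(1+978/37193) = 4511/5000 ≈ 0.902200
step 5 [2.5y] zero: DF = P = 341/400 ≈ 0.852500
step 6 [3y] zero: DF = P = 13/16 ≈ 0.812500
step 7 [3.5y] swap r/2=651/20630: DF=(1 − 651/20630·(0.955200+0.946400+0.915500+0.902200+0.852500+0.812500))/(1+651/20630) = 8047/10000 ≈ 0.804700
step 8 [4y] swap r/2=2011/69879: DF=(1 − 2011/69879·(0.955200+0.946400+0.915500+0.902200+0.852500+0.812500+0.804700))/(1+2011/69879) = 7989/10000 ≈ 0.798900

1 1/2 597/625
2 1 1183/1250
3 3/2 1831/2000
4 2 4511/5000
5 5/2 341/400
6 3 13/16
7 7/2 8047/10000
8 4 7989/10000
DF(1y) = 1183/1250 ≈ 0.946400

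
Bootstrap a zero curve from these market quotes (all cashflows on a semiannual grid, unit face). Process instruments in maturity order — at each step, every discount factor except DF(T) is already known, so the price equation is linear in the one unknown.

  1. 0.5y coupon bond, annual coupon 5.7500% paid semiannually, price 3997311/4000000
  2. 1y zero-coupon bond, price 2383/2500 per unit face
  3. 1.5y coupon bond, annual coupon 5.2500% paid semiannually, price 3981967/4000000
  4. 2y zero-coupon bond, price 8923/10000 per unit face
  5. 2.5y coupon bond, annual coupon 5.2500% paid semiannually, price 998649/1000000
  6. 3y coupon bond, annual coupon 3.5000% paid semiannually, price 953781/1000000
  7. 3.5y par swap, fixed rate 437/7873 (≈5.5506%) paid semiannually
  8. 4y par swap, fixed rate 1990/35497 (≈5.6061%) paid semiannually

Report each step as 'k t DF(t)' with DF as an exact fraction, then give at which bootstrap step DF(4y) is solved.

1 1/2 4857/5000
2 1 2383/2500
3 3/2 1151/1250
4 2 8923/10000
5 5/2 351/400
6 3 429/500
7 7/2 2063/2500
8 4 801/1000
DF(4y) is solved at step 8

step 1 [0.5y] bond c/2=23/800: DF=(3997311/4000000 − 23/800·(0))/(1+23/800) = 4857/5000 ≈ 0.971400
step 2 [1y] zero: DF = P = 2383/2500 ≈ 0.953200
step 3 [1.5y] bond c/2=21/800: DF=(3981967/4000000 − 21/800·(0.971400+0.953200))/(1+21/800) = 1151/1250 ≈ 0.920800
step 4 [2y] zero: DF = P = 8923/10000 ≈ 0.892300
step 5 [2.5y] bond c/2=21/800: DF=(998649/1000000 − 21/800·(0.971400+0.953200+0.920800+0.892300))/(1+21/800) = 351/400 ≈ 0.877500
step 6 [3y] bond c/2=7/400: DF=(953781/1000000 − 7/400·(0.971400+0.953200+0.920800+0.892300+0.877500))/(1+7/400) = 429/500 ≈ 0.858000
step 7 [3.5y] swap r/2=437/15746: DF=(1 − 437/15746·(0.971400+0.953200+0.920800+0.892300+0.877500+0.858000))/(1+437/15746) = 2063/2500 ≈ 0.825200
step 8 [4y] swap r/2=995/35497: DF=(1 − 995/35497·(0.971400+0.953200+0.920800+0.892300+0.877500+0.858000+0.825200))/(1+995/35497) = 801/1000 ≈ 0.801000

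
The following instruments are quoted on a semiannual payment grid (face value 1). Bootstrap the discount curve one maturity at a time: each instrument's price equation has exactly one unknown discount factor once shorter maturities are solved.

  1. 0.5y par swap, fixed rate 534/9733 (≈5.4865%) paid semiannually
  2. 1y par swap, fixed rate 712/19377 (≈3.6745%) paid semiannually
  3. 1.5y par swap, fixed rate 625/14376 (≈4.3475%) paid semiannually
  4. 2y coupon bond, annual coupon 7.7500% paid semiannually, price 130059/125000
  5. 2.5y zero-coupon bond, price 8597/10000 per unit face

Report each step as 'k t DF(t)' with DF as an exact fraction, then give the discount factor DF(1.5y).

step 1 [0.5y] swap r/2=267/9733: DF=(1 − 267/9733·(0))/(1+267/9733) = 9733/10000 ≈ 0.973300
step 2 [1y] swap r/2=356/19377: DF=(1 − 356/19377·(0.973300))/(1+356/19377) = 2411/2500 ≈ 0.964400
step 3 [1.5y] swap r/2=625/28752: DF=(1 − 625/28752·(0.973300+0.964400))/(1+625/28752) = 15/16 ≈ 0.937500
step 4 [2y] bond c/2=31/800: DF=(130059/125000 − 31/800·(0.973300+0.964400+0.937500))/(1+31/800) = 559/625 ≈ 0.894400
step 5 [2.5y] zero: DF = P = 8597/10000 ≈ 0.859700

1 1/2 9733/10000
2 1 2411/2500
3 3/2 15/16
4 2 559/625
5 5/2 8597/10000
DF(1.5y) = 15/16 ≈ 0.937500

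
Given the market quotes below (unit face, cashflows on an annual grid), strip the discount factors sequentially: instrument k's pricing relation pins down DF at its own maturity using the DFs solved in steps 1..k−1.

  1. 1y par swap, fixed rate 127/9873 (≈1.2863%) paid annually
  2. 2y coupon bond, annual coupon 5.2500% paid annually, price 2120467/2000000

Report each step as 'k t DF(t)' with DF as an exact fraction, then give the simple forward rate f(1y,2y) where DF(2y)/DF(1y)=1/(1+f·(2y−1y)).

1 1 9873/10000
2 2 9581/10000
f(1y,2y) = ((9873/10000)/(9581/10000) − 1)/(1) = 292/9581 ≈ 3.0477%

step 1 [1y] swap r/1=127/9873: DF=(1 − 127/9873·(0))/(1+127/9873) = 9873/10000 ≈ 0.987300
step 2 [2y] bond c/1=21/400: DF=(2120467/2000000 − 21/400·(0.987300))/(1+21/400) = 9581/10000 ≈ 0.958100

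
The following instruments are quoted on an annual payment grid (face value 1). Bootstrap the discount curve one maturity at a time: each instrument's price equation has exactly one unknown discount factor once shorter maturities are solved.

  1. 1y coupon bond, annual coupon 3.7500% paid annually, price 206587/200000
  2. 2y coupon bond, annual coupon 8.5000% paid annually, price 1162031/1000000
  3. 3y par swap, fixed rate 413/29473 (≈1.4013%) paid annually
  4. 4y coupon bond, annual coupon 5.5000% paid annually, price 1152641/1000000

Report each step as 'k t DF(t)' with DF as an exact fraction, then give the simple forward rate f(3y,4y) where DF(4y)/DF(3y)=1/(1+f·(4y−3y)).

step 1 [1y] bond c/1=3/80: DF=(206587/200000 − 3/80·(0))/(1+3/80) = 2489/2500 ≈ 0.995600
step 2 [2y] bond c/1=17/200: DF=(1162031/1000000 − 17/200·(0.995600))/(1+17/200) = 993/1000 ≈ 0.993000
step 3 [3y] swap r/1=413/29473: DF=(1 − 413/29473·(0.995600+0.993000))/(1+413/29473) = 9587/10000 ≈ 0.958700
step 4 [4y] bond c/1=11/200: DF=(1152641/1000000 − 11/200·(0.995600+0.993000+0.958700))/(1+11/200) = 9389/10000 ≈ 0.938900

1 1 2489/2500
2 2 993/1000
3 3 9587/10000
4 4 9389/10000
f(3y,4y) = ((9587/10000)/(9389/10000) − 1)/(1) = 198/9389 ≈ 2.1089%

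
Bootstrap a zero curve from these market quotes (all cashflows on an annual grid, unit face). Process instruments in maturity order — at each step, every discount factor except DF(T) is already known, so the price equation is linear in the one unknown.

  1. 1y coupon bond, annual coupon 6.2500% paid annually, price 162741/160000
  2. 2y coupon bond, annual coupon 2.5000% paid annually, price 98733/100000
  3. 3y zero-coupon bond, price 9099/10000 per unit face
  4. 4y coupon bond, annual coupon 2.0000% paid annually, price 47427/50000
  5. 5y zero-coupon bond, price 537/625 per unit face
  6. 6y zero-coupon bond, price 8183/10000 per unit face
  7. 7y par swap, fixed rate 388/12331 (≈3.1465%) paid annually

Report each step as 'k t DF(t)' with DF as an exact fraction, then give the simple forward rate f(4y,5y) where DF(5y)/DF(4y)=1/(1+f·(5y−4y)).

1 1 9573/10000
2 2 9399/10000
3 3 9099/10000
4 4 8749/10000
5 5 537/625
6 6 8183/10000
7 7 403/500
f(4y,5y) = ((8749/10000)/(537/625) − 1)/(1) = 157/8592 ≈ 1.8273%

step 1 [1y] bond c/1=1/16: DF=(162741/160000 − 1/16·(0))/(1+1/16) = 9573/10000 ≈ 0.957300
step 2 [2y] bond c/1=1/40: DF=(98733/100000 − 1/40·(0.957300))/(1+1/40) = 9399/10000 ≈ 0.939900
step 3 [3y] zero: DF = P = 9099/10000 ≈ 0.909900
step 4 [4y] bond c/1=1/50: DF=(47427/50000 − 1/50·(0.957300+0.939900+0.909900))/(1+1/50) = 8749/10000 ≈ 0.874900
step 5 [5y] zero: DF = P = 537/625 ≈ 0.859200
step 6 [6y] zero: DF = P = 8183/10000 ≈ 0.818300
step 7 [7y] swap r/1=388/12331: DF=(1 − 388/12331·(0.957300+0.939900+0.909900+0.874900+0.859200+0.818300))/(1+388/12331) = 403/500 ≈ 0.806000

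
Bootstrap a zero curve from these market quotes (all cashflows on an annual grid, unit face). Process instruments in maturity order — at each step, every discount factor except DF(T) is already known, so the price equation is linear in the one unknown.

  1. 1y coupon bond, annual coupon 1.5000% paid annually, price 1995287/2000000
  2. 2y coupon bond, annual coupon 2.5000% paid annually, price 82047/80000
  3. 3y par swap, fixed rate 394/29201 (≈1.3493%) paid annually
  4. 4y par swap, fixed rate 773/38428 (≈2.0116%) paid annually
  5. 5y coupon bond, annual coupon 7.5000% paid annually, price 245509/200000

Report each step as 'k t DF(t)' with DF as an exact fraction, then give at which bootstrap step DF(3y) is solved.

1 1 9829/10000
2 2 4883/5000
3 3 4803/5000
4 4 9227/10000
5 5 4369/5000
DF(3y) is solved at step 3

step 1 [1y] bond c/1=3/200: DF=(1995287/2000000 − 3/200·(0))/(1+3/200) = 9829/10000 ≈ 0.982900
step 2 [2y] bond c/1=1/40: DF=(82047/80000 − 1/40·(0.982900))/(1+1/40) = 4883/5000 ≈ 0.976600
step 3 [3y] swap r/1=394/29201: DF=(1 − 394/29201·(0.982900+0.976600))/(1+394/29201) = 4803/5000 ≈ 0.960600
step 4 [4y] swap r/1=773/38428: DF=(1 − 773/38428·(0.982900+0.976600+0.960600))/(1+773/38428) = 9227/10000 ≈ 0.922700
step 5 [5y] bond c/1=3/40: DF=(245509/200000 − 3/40·(0.982900+0.976600+0.960600+0.922700))/(1+3/40) = 4369/5000 ≈ 0.873800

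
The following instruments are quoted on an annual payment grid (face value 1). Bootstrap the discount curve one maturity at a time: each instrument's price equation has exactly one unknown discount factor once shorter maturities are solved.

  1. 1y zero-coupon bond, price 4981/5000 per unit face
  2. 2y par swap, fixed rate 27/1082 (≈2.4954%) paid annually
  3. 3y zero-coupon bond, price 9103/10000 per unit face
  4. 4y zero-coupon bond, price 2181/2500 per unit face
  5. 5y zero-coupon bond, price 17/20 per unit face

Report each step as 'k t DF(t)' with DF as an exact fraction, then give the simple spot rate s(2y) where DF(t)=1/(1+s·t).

step 1 [1y] zero: DF = P = 4981/5000 ≈ 0.996200
step 2 [2y] swap r/1=27/1082: DF=(1 − 27/1082·(0.996200))/(1+27/1082) = 4757/5000 ≈ 0.951400
step 3 [3y] zero: DF = P = 9103/10000 ≈ 0.910300
step 4 [4y] zero: DF = P = 2181/2500 ≈ 0.872400
step 5 [5y] zero: DF = P = 17/20 ≈ 0.850000

1 1 4981/5000
2 2 4757/5000
3 3 9103/10000
4 4 2181/2500
5 5 17/20
s(2y) = (1/(4757/5000) − 1)/(2) = 243/9514 ≈ 2.5541%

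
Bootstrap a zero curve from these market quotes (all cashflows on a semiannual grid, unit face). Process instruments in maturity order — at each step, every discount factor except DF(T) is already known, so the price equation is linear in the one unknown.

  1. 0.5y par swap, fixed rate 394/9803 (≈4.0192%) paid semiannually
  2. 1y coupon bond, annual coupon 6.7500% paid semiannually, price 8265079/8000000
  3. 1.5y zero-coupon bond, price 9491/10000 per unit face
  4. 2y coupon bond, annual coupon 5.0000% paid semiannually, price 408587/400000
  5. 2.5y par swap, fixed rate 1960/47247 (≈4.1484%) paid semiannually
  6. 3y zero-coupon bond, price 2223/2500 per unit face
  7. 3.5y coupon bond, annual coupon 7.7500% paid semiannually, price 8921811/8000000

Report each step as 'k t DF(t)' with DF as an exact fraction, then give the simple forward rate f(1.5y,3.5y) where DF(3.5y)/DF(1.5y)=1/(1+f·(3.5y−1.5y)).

1 1/2 9803/10000
2 1 4837/5000
3 3/2 9491/10000
4 2 9259/10000
5 5/2 451/500
6 3 2223/2500
7 7/2 4321/5000
f(1.5y,3.5y) = ((9491/10000)/(4321/5000) − 1)/(2) = 849/17284 ≈ 4.9121%

step 1 [0.5y] swap r/2=197/9803: DF=(1 − 197/9803·(0))/(1+197/9803) = 9803/10000 ≈ 0.980300
step 2 [1y] bond c/2=27/800: DF=(8265079/8000000 − 27/800·(0.980300))/(1+27/800) = 4837/5000 ≈ 0.967400
step 3 [1.5y] zero: DF = P = 9491/10000 ≈ 0.949100
step 4 [2y] bond c/2=1/40: DF=(408587/400000 − 1/40·(0.980300+0.967400+0.949100))/(1+1/40) = 9259/10000 ≈ 0.925900
step 5 [2.5y] swap r/2=980/47247: DF=(1 − 980/47247·(0.980300+0.967400+0.949100+0.925900))/(1+980/47247) = 451/500 ≈ 0.902000
step 6 [3y] zero: DF = P = 2223/2500 ≈ 0.889200
step 7 [3.5y] bond c/2=31/800: DF=(8921811/8000000 − 31/800·(0.980300+0.967400+0.949100+0.925900+0.902000+0.889200))/(1+31/800) = 4321/5000 ≈ 0.864200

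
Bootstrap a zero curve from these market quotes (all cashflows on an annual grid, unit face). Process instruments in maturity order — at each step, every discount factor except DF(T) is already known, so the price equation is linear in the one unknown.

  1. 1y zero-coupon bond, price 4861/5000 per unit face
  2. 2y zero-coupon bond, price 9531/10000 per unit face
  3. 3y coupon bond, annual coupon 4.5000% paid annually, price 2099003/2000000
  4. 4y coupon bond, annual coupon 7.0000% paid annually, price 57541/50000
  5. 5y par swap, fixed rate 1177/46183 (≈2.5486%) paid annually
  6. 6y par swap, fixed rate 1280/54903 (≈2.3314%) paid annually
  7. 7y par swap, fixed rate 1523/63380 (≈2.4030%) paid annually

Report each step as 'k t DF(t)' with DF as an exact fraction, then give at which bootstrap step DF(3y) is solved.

step 1 [1y] zero: DF = P = 4861/5000 ≈ 0.972200
step 2 [2y] zero: DF = P = 9531/10000 ≈ 0.953100
step 3 [3y] bond c/1=9/200: DF=(2099003/2000000 − 9/200·(0.972200+0.953100))/(1+9/200) = 4607/5000 ≈ 0.921400
step 4 [4y] bond c/1=7/100: DF=(57541/50000 − 7/100·(0.972200+0.953100+0.921400))/(1+7/100) = 8893/10000 ≈ 0.889300
step 5 [5y] swap r/1=1177/46183: DF=(1 − 1177/46183·(0.972200+0.953100+0.921400+0.889300))/(1+1177/46183) = 8823/10000 ≈ 0.882300
step 6 [6y] swap r/1=1280/54903: DF=(1 − 1280/54903·(0.972200+0.953100+0.921400+0.889300+0.882300))/(1+1280/54903) = 109/125 ≈ 0.872000
step 7 [7y] swap r/1=1523/63380: DF=(1 − 1523/63380·(0.972200+0.953100+0.921400+0.889300+0.882300+0.872000))/(1+1523/63380) = 8477/10000 ≈ 0.847700

1 1 4861/5000
2 2 9531/10000
3 3 4607/5000
4 4 8893/10000
5 5 8823/10000
6 6 109/125
7 7 8477/10000
DF(3y) is solved at step 3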